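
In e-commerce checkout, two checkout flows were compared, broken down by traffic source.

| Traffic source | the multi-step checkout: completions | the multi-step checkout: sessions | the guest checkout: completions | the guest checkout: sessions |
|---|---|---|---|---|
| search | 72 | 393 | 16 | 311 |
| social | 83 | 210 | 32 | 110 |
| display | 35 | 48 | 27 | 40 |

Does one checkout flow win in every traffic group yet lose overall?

No

Search: the multi-step checkout 72/393 = 18.3%, the guest checkout 16/311 = 5.1% → the multi-step checkout
Social: the multi-step checkout 83/210 = 39.5%, the guest checkout 32/110 = 29.1% → the multi-step checkout
Display: the multi-step checkout 35/48 = 72.9%, the guest checkout 27/40 = 67.5% → the multi-step checkout
Overall: the multi-step checkout 190/651 = 29.2%, the guest checkout 75/461 = 16.3% → the multi-step checkout
The multi-step checkout wins overall and in every traffic group — no reversal.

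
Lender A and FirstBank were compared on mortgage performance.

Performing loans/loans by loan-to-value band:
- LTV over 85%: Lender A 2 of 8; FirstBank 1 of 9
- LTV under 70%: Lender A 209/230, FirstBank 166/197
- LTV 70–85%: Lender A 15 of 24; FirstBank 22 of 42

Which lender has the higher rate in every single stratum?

LTV over 85%: Lender A 2/8 = 25.0%, FirstBank 1/9 = 11.1% → Lender A
LTV under 70%: Lender A 209/230 = 90.9%, FirstBank 166/197 = 84.3% → Lender A
LTV 70–85%: Lender A 15/24 = 62.5%, FirstBank 22/42 = 52.4% → Lender A
Lender A has the higher rate in all 3 groups.

Lender A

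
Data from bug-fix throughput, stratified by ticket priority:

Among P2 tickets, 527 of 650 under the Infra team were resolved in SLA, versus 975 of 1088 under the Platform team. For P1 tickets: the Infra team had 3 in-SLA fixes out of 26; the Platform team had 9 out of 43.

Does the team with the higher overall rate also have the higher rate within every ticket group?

P2: the Infra team 527/650 = 81.1%, the Platform team 975/1088 = 89.6% → the Platform team
P1: the Infra team 3/26 = 11.5%, the Platform team 9/43 = 20.9% → the Platform team
Overall: the Infra team 530/676 = 78.4%, the Platform team 984/1131 = 87.0% → the Platform team
The Platform team wins overall and in every ticket group — no reversal.

Yes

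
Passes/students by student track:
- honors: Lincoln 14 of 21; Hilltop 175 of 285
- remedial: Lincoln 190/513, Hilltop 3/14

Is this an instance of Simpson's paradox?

Yes

Honors: Lincoln 14/21 = 66.7%, Hilltop 175/285 = 61.4% → Lincoln
Remedial: Lincoln 190/513 = 37.0%, Hilltop 3/14 = 21.4% → Lincoln
Overall: Lincoln 204/534 = 38.2%, Hilltop 178/299 = 59.5% → Hilltop
Lincoln wins each student group but Hilltop wins overall — the comparison reverses. Lincoln's students skew toward remedial, which has a lower base rate.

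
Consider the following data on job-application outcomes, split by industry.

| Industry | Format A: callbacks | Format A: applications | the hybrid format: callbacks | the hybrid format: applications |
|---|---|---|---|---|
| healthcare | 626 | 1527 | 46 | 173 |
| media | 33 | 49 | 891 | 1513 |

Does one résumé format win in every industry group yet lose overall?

Yes

Healthcare: Format A 626/1527 = 41.0%, the hybrid format 46/173 = 26.6% → Format A
Media: Format A 33/49 = 67.3%, the hybrid format 891/1513 = 58.9% → Format A
Overall: Format A 659/1576 = 41.8%, the hybrid format 937/1686 = 55.6% → the hybrid format
Format A wins each industry group but the hybrid format wins overall — the comparison reverses. Format A's applications skew toward healthcare, which has a lower base rate.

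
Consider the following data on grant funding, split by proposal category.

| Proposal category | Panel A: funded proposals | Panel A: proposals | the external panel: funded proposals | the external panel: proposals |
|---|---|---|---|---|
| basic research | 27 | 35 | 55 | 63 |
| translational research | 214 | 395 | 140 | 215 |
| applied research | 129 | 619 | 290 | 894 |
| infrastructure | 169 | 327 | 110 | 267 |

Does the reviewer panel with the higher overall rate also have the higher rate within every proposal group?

Basic research: Panel A 27/35 = 77.1%, the external panel 55/63 = 87.3% → the external panel
Translational research: Panel A 214/395 = 54.2%, the external panel 140/215 = 65.1% → the external panel
Applied research: Panel A 129/619 = 20.8%, the external panel 290/894 = 32.4% → the external panel
Infrastructure: Panel A 169/327 = 51.7%, the external panel 110/267 = 41.2% → Panel A
Overall: Panel A 539/1376 = 39.2%, the external panel 595/1439 = 41.3% → the external panel
Neither sweeps: Panel A wins 1 of 4 groups, the external panel wins 3. The external panel wins overall but not every group — no Simpson reversal.

No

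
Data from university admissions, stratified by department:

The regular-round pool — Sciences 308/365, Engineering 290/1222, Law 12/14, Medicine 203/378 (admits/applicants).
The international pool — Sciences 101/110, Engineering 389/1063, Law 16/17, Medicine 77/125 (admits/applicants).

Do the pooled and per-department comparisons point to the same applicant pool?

Sciences: the regular-round pool 308/365 = 84.4%, the international pool 101/110 = 91.8% → the international pool
Engineering: the regular-round pool 290/1222 = 23.7%, the international pool 389/1063 = 36.6% → the international pool
Law: the regular-round pool 12/14 = 85.7%, the international pool 16/17 = 94.1% → the international pool
Medicine: the regular-round pool 203/378 = 53.7%, the international pool 77/125 = 61.6% → the international pool
Overall: the regular-round pool 813/1979 = 41.1%, the international pool 583/1315 = 44.3% → the international pool
The international pool wins overall and in every department group — no reversal.

Yes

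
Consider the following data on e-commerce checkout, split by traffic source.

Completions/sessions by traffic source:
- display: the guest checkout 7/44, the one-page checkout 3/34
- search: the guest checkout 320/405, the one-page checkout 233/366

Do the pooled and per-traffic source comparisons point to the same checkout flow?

Display: the guest checkout 7/44 = 15.9%, the one-page checkout 3/34 = 8.8% → the guest checkout
Search: the guest checkout 320/405 = 79.0%, the one-page checkout 233/366 = 63.7% → the guest checkout
Overall: the guest checkout 327/449 = 72.8%, the one-page checkout 236/400 = 59.0% → the guest checkout
The guest checkout wins overall and in every traffic group — no reversal.

Yes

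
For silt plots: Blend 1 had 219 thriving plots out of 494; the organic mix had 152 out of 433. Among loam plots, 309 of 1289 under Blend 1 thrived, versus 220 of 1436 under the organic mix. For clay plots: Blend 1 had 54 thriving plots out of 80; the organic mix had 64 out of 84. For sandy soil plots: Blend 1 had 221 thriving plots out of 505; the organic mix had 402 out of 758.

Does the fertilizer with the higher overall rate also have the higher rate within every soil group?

Silt: Blend 1 219/494 = 44.3%, the organic mix 152/433 = 35.1% → Blend 1
Loam: Blend 1 309/1289 = 24.0%, the organic mix 220/1436 = 15.3% → Blend 1
Clay: Blend 1 54/80 = 67.5%, the organic mix 64/84 = 76.2% → the organic mix
Sandy soil: Blend 1 221/505 = 43.8%, the organic mix 402/758 = 53.0% → the organic mix
Overall: Blend 1 803/2368 = 33.9%, the organic mix 838/2711 = 30.9% → Blend 1
Neither sweeps: Blend 1 wins 2 of 4 groups, the organic mix wins 2. Blend 1 wins overall but not every group — no Simpson reversal.

No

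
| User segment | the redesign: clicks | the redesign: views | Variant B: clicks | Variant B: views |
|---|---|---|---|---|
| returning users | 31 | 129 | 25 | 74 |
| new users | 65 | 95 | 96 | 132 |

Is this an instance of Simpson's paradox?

No

Returning users: the redesign 31/129 = 24.0%, Variant B 25/74 = 33.8% → Variant B
New users: the redesign 65/95 = 68.4%, Variant B 96/132 = 72.7% → Variant B
Overall: the redesign 96/224 = 42.9%, Variant B 121/206 = 58.7% → Variant B
Variant B wins overall and in every user group — no reversal.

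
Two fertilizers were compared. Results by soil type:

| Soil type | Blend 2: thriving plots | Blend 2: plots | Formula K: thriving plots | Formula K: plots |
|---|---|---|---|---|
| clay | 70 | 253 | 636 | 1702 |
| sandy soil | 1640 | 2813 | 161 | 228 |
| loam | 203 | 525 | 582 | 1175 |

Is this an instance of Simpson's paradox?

Yes

Clay: Blend 2 70/253 = 27.7%, Formula K 636/1702 = 37.4% → Formula K
Sandy soil: Blend 2 1640/2813 = 58.3%, Formula K 161/228 = 70.6% → Formula K
Loam: Blend 2 203/525 = 38.7%, Formula K 582/1175 = 49.5% → Formula K
Overall: Blend 2 1913/3591 = 53.3%, Formula K 1379/3105 = 44.4% → Blend 2
Formula K wins each soil group but Blend 2 wins overall — the comparison reverses. Formula K's plots skew toward clay, which has a lower base rate.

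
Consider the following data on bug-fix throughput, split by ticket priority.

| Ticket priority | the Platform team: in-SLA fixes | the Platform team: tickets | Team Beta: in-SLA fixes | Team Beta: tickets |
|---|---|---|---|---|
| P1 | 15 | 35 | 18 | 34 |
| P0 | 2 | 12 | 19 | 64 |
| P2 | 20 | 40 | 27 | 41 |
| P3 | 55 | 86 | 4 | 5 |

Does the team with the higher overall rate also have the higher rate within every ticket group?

No

P1: the Platform team 15/35 = 42.9%, Team Beta 18/34 = 52.9% → Team Beta
P0: the Platform team 2/12 = 16.7%, Team Beta 19/64 = 29.7% → Team Beta
P2: the Platform team 20/40 = 50.0%, Team Beta 27/41 = 65.9% → Team Beta
P3: the Platform team 55/86 = 64.0%, Team Beta 4/5 = 80.0% → Team Beta
Overall: the Platform team 92/173 = 53.2%, Team Beta 68/144 = 47.2% → the Platform team
Team Beta wins each ticket group but the Platform team wins overall — the comparison reverses. Team Beta's tickets skew toward P0, which has a lower base rate.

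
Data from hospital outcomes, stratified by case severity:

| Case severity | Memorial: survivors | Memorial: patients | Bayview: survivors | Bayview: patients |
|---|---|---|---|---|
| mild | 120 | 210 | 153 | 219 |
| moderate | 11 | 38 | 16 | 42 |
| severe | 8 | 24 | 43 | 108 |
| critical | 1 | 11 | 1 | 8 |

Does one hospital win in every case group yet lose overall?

Mild: Memorial 120/210 = 57.1%, Bayview 153/219 = 69.9% → Bayview
Moderate: Memorial 11/38 = 28.9%, Bayview 16/42 = 38.1% → Bayview
Severe: Memorial 8/24 = 33.3%, Bayview 43/108 = 39.8% → Bayview
Critical: Memorial 1/11 = 9.1%, Bayview 1/8 = 12.5% → Bayview
Overall: Memorial 140/283 = 49.5%, Bayview 213/377 = 56.5% → Bayview
Bayview wins overall and in every case group — no reversal.

No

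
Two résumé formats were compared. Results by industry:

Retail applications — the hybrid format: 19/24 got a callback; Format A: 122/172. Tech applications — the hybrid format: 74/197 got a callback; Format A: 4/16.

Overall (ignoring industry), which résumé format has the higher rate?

Format A

Retail: the hybrid format 19/24 = 79.2%, Format A 122/172 = 70.9% → the hybrid format
Tech: the hybrid format 74/197 = 37.6%, Format A 4/16 = 25.0% → the hybrid format
Overall: the hybrid format 93/221 = 42.1%, Format A 126/188 = 67.0% → Format A
(The hybrid format wins every industry group but Format A wins overall — the hybrid format's applications skew toward the low-rate tech group.)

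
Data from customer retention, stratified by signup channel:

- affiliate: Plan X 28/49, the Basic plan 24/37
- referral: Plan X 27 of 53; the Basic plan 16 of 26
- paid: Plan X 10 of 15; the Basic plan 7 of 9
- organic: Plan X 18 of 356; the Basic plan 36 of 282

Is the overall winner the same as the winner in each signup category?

Yes

Affiliate: Plan X 28/49 = 57.1%, the Basic plan 24/37 = 64.9% → the Basic plan
Referral: Plan X 27/53 = 50.9%, the Basic plan 16/26 = 61.5% → the Basic plan
Paid: Plan X 10/15 = 66.7%, the Basic plan 7/9 = 77.8% → the Basic plan
Organic: Plan X 18/356 = 5.1%, the Basic plan 36/282 = 12.8% → the Basic plan
Overall: Plan X 83/473 = 17.5%, the Basic plan 83/354 = 23.4% → the Basic plan
The Basic plan wins overall and in every signup group — no reversal.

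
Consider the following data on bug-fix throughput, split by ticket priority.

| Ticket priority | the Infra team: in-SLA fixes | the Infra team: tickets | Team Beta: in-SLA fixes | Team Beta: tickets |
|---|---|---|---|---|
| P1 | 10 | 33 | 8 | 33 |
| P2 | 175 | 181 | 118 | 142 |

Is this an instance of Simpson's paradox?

No

P1: the Infra team 10/33 = 30.3%, Team Beta 8/33 = 24.2% → the Infra team
P2: the Infra team 175/181 = 96.7%, Team Beta 118/142 = 83.1% → the Infra team
Overall: the Infra team 185/214 = 86.4%, Team Beta 126/175 = 72.0% → the Infra team
The Infra team wins overall and in every ticket group — no reversal.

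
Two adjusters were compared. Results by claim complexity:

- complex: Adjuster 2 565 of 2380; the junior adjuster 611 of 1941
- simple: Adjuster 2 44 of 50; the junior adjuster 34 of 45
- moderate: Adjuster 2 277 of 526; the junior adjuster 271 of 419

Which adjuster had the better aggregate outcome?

the junior adjuster

Complex: Adjuster 2 565/2380 = 23.7%, the junior adjuster 611/1941 = 31.5% → the junior adjuster
Simple: Adjuster 2 44/50 = 88.0%, the junior adjuster 34/45 = 75.6% → Adjuster 2
Moderate: Adjuster 2 277/526 = 52.7%, the junior adjuster 271/419 = 64.7% → the junior adjuster
Overall: Adjuster 2 886/2956 = 30.0%, the junior adjuster 916/2405 = 38.1% → the junior adjuster
(Neither sweeps every claim group, but the junior adjuster has the higher pooled rate.)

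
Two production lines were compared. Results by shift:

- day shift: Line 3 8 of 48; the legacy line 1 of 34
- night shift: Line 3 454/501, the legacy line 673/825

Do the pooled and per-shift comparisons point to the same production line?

Yes

Day shift: Line 3 8/48 = 16.7%, the legacy line 1/34 = 2.9% → Line 3
Night shift: Line 3 454/501 = 90.6%, the legacy line 673/825 = 81.6% → Line 3
Overall: Line 3 462/549 = 84.2%, the legacy line 674/859 = 78.5% → Line 3
Line 3 wins overall and in every shift group — no reversal.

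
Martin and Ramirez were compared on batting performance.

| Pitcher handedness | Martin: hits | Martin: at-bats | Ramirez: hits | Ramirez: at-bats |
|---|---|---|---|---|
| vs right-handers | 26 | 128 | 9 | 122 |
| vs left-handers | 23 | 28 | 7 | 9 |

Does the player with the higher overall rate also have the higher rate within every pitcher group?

Vs right-handers: Martin 26/128 = 20.3%, Ramirez 9/122 = 7.4% → Martin
Vs left-handers: Martin 23/28 = 82.1%, Ramirez 7/9 = 77.8% → Martin
Overall: Martin 49/156 = 31.4%, Ramirez 16/131 = 12.2% → Martin
Martin wins overall and in every pitcher group — no reversal.

Yes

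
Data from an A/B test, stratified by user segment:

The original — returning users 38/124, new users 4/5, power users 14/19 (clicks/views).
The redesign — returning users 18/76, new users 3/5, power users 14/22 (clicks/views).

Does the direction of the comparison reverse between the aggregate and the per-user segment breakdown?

No

Returning users: the original 38/124 = 30.6%, the redesign 18/76 = 23.7% → the original
New users: the original 4/5 = 80.0%, the redesign 3/5 = 60.0% → the original
Power users: the original 14/19 = 73.7%, the redesign 14/22 = 63.6% → the original
Overall: the original 56/148 = 37.8%, the redesign 35/103 = 34.0% → the original
The original wins overall and in every user group — no reversal.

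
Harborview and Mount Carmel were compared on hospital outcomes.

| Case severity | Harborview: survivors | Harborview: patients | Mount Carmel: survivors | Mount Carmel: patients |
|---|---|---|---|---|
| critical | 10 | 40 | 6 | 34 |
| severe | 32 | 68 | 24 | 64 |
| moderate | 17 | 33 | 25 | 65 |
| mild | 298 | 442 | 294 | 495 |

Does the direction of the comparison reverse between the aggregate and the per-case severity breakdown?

No

Critical: Harborview 10/40 = 25.0%, Mount Carmel 6/34 = 17.6% → Harborview
Severe: Harborview 32/68 = 47.1%, Mount Carmel 24/64 = 37.5% → Harborview
Moderate: Harborview 17/33 = 51.5%, Mount Carmel 25/65 = 38.5% → Harborview
Mild: Harborview 298/442 = 67.4%, Mount Carmel 294/495 = 59.4% → Harborview
Overall: Harborview 357/583 = 61.2%, Mount Carmel 349/658 = 53.0% → Harborview
Harborview wins overall and in every case group — no reversal.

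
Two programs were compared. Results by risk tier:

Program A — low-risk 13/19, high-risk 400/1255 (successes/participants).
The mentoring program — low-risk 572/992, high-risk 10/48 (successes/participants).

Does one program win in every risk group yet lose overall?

Low-risk: Program A 13/19 = 68.4%, the mentoring program 572/992 = 57.7% → Program A
High-risk: Program A 400/1255 = 31.9%, the mentoring program 10/48 = 20.8% → Program A
Overall: Program A 413/1274 = 32.4%, the mentoring program 582/1040 = 56.0% → the mentoring program
Program A wins each risk group but the mentoring program wins overall — the comparison reverses. Program A's participants skew toward high-risk, which has a lower base rate.

Yes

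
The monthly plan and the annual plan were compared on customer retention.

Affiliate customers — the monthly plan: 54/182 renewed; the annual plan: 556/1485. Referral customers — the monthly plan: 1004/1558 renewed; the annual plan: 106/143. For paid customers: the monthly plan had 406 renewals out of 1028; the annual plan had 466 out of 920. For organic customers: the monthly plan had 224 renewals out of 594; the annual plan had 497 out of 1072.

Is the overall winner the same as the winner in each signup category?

No

Affiliate: the monthly plan 54/182 = 29.7%, the annual plan 556/1485 = 37.4% → the annual plan
Referral: the monthly plan 1004/1558 = 64.4%, the annual plan 106/143 = 74.1% → the annual plan
Paid: the monthly plan 406/1028 = 39.5%, the annual plan 466/920 = 50.7% → the annual plan
Organic: the monthly plan 224/594 = 37.7%, the annual plan 497/1072 = 46.4% → the annual plan
Overall: the monthly plan 1688/3362 = 50.2%, the annual plan 1625/3620 = 44.9% → the monthly plan
The annual plan wins each signup group but the monthly plan wins overall — the comparison reverses. The annual plan's customers skew toward affiliate, which has a lower base rate.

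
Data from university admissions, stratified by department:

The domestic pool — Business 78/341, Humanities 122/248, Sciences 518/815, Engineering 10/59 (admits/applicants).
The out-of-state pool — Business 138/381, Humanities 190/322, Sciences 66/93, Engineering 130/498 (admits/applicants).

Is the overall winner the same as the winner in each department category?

Business: the domestic pool 78/341 = 22.9%, the out-of-state pool 138/381 = 36.2% → the out-of-state pool
Humanities: the domestic pool 122/248 = 49.2%, the out-of-state pool 190/322 = 59.0% → the out-of-state pool
Sciences: the domestic pool 518/815 = 63.6%, the out-of-state pool 66/93 = 71.0% → the out-of-state pool
Engineering: the domestic pool 10/59 = 16.9%, the out-of-state pool 130/498 = 26.1% → the out-of-state pool
Overall: the domestic pool 728/1463 = 49.8%, the out-of-state pool 524/1294 = 40.5% → the domestic pool
The out-of-state pool wins each department group but the domestic pool wins overall — the comparison reverses. The out-of-state pool's applicants skew toward Engineering, which has a lower base rate.

No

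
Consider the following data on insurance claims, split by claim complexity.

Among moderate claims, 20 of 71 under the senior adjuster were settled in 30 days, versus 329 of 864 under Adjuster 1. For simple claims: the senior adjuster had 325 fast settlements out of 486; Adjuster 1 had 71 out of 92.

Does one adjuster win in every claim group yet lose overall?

Yes

Moderate: the senior adjuster 20/71 = 28.2%, Adjuster 1 329/864 = 38.1% → Adjuster 1
Simple: the senior adjuster 325/486 = 66.9%, Adjuster 1 71/92 = 77.2% → Adjuster 1
Overall: the senior adjuster 345/557 = 61.9%, Adjuster 1 400/956 = 41.8% → the senior adjuster
Adjuster 1 wins each claim group but the senior adjuster wins overall — the comparison reverses. Adjuster 1's claims skew toward moderate, which has a lower base rate.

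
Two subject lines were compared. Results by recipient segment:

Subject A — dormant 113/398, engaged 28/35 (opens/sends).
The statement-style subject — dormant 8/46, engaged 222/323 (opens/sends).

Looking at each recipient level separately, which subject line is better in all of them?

Subject A

Dormant: Subject A 113/398 = 28.4%, the statement-style subject 8/46 = 17.4% → Subject A
Engaged: Subject A 28/35 = 80.0%, the statement-style subject 222/323 = 68.7% → Subject A
Subject A has the higher rate in both groups.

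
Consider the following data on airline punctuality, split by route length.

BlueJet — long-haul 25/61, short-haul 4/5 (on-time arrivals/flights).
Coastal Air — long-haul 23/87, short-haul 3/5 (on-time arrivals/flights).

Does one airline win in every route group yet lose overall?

Long-haul: BlueJet 25/61 = 41.0%, Coastal Air 23/87 = 26.4% → BlueJet
Short-haul: BlueJet 4/5 = 80.0%, Coastal Air 3/5 = 60.0% → BlueJet
Overall: BlueJet 29/66 = 43.9%, Coastal Air 26/92 = 28.3% → BlueJet
BlueJet wins overall and in every route group — no reversal.

No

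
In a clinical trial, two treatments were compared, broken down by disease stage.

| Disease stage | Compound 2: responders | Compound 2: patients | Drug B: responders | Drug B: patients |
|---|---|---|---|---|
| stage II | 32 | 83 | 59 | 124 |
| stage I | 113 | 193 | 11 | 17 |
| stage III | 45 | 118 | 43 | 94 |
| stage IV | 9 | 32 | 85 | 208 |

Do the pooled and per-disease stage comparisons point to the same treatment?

No

Stage II: Compound 2 32/83 = 38.6%, Drug B 59/124 = 47.6% → Drug B
Stage I: Compound 2 113/193 = 58.5%, Drug B 11/17 = 64.7% → Drug B
Stage III: Compound 2 45/118 = 38.1%, Drug B 43/94 = 45.7% → Drug B
Stage IV: Compound 2 9/32 = 28.1%, Drug B 85/208 = 40.9% → Drug B
Overall: Compound 2 199/426 = 46.7%, Drug B 198/443 = 44.7% → Compound 2
Drug B wins each disease group but Compound 2 wins overall — the comparison reverses. Drug B's patients skew toward stage IV, which has a lower base rate.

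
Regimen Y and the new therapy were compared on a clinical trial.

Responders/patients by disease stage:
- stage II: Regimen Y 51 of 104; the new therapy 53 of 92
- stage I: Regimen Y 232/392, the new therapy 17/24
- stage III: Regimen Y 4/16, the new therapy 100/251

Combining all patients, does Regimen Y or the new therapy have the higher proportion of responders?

Regimen Y

Stage II: Regimen Y 51/104 = 49.0%, the new therapy 53/92 = 57.6% → the new therapy
Stage I: Regimen Y 232/392 = 59.2%, the new therapy 17/24 = 70.8% → the new therapy
Stage III: Regimen Y 4/16 = 25.0%, the new therapy 100/251 = 39.8% → the new therapy
Overall: Regimen Y 287/512 = 56.1%, the new therapy 170/367 = 46.3% → Regimen Y
(The new therapy wins every disease group but Regimen Y wins overall — the new therapy's patients skew toward the low-rate stage III group.)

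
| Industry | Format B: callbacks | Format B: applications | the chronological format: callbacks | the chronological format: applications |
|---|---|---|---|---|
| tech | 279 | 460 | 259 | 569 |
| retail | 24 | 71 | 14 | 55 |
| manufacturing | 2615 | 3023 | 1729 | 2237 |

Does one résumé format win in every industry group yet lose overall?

No

Tech: Format B 279/460 = 60.7%, the chronological format 259/569 = 45.5% → Format B
Retail: Format B 24/71 = 33.8%, the chronological format 14/55 = 25.5% → Format B
Manufacturing: Format B 2615/3023 = 86.5%, the chronological format 1729/2237 = 77.3% → Format B
Overall: Format B 2918/3554 = 82.1%, the chronological format 2002/2861 = 70.0% → Format B
Format B wins overall and in every industry group — no reversal.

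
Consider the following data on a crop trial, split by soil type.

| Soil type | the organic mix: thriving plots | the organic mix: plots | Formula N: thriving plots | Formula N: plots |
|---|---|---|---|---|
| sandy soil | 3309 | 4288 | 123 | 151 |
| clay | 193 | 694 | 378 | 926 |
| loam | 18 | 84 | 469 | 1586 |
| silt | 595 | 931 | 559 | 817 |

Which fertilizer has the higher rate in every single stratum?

Formula N

Sandy soil: the organic mix 3309/4288 = 77.2%, Formula N 123/151 = 81.5% → Formula N
Clay: the organic mix 193/694 = 27.8%, Formula N 378/926 = 40.8% → Formula N
Loam: the organic mix 18/84 = 21.4%, Formula N 469/1586 = 29.6% → Formula N
Silt: the organic mix 595/931 = 63.9%, Formula N 559/817 = 68.4% → Formula N
Formula N has the higher rate in all 4 groups.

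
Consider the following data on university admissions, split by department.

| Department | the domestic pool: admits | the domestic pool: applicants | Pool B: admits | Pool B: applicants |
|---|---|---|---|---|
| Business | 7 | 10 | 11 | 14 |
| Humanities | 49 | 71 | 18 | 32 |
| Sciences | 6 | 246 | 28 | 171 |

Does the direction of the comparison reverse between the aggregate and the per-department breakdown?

No

Business: the domestic pool 7/10 = 70.0%, Pool B 11/14 = 78.6% → Pool B
Humanities: the domestic pool 49/71 = 69.0%, Pool B 18/32 = 56.2% → the domestic pool
Sciences: the domestic pool 6/246 = 2.4%, Pool B 28/171 = 16.4% → Pool B
Overall: the domestic pool 62/327 = 19.0%, Pool B 57/217 = 26.3% → Pool B
Neither sweeps: the domestic pool wins 1 of 3 groups, Pool B wins 2. Pool B wins overall but not every group — no Simpson reversal.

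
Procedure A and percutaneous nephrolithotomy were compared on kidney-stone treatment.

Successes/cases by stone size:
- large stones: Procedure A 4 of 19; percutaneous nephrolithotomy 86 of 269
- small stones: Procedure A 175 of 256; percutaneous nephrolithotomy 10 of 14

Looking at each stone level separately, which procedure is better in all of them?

percutaneous nephrolithotomy

Large stones: Procedure A 4/19 = 21.1%, percutaneous nephrolithotomy 86/269 = 32.0% → percutaneous nephrolithotomy
Small stones: Procedure A 175/256 = 68.4%, percutaneous nephrolithotomy 10/14 = 71.4% → percutaneous nephrolithotomy
Percutaneous nephrolithotomy has the higher rate in both groups.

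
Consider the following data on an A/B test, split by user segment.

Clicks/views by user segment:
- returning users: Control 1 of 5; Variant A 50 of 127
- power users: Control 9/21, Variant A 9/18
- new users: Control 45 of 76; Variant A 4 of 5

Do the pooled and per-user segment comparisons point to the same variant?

No

Returning users: Control 1/5 = 20.0%, Variant A 50/127 = 39.4% → Variant A
Power users: Control 9/21 = 42.9%, Variant A 9/18 = 50.0% → Variant A
New users: Control 45/76 = 59.2%, Variant A 4/5 = 80.0% → Variant A
Overall: Control 55/102 = 53.9%, Variant A 63/150 = 42.0% → Control
Variant A wins each user group but Control wins overall — the comparison reverses. Variant A's views skew toward returning users, which has a lower base rate.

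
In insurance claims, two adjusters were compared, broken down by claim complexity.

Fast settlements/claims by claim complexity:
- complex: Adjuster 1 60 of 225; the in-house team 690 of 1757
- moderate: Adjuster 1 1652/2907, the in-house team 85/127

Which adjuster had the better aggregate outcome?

Complex: Adjuster 1 60/225 = 26.7%, the in-house team 690/1757 = 39.3% → the in-house team
Moderate: Adjuster 1 1652/2907 = 56.8%, the in-house team 85/127 = 66.9% → the in-house team
Overall: Adjuster 1 1712/3132 = 54.7%, the in-house team 775/1884 = 41.1% → Adjuster 1
(The in-house team wins every claim group but Adjuster 1 wins overall — the in-house team's claims skew toward the low-rate complex group.)

Adjuster 1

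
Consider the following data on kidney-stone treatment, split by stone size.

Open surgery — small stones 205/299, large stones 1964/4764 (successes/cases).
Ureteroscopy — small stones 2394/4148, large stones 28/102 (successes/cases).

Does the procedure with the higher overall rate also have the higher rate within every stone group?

Small stones: open surgery 205/299 = 68.6%, ureteroscopy 2394/4148 = 57.7% → open surgery
Large stones: open surgery 1964/4764 = 41.2%, ureteroscopy 28/102 = 27.5% → open surgery
Overall: open surgery 2169/5063 = 42.8%, ureteroscopy 2422/4250 = 57.0% → ureteroscopy
Open surgery wins each stone group but ureteroscopy wins overall — the comparison reverses. Open surgery's cases skew toward large stones, which has a lower base rate.

No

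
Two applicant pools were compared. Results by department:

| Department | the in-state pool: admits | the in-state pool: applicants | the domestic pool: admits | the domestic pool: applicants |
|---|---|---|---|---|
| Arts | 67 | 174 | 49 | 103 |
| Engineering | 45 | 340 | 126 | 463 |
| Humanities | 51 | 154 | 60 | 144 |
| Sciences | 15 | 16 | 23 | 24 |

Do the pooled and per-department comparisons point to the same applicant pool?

Yes

Arts: the in-state pool 67/174 = 38.5%, the domestic pool 49/103 = 47.6% → the domestic pool
Engineering: the in-state pool 45/340 = 13.2%, the domestic pool 126/463 = 27.2% → the domestic pool
Humanities: the in-state pool 51/154 = 33.1%, the domestic pool 60/144 = 41.7% → the domestic pool
Sciences: the in-state pool 15/16 = 93.8%, the domestic pool 23/24 = 95.8% → the domestic pool
Overall: the in-state pool 178/684 = 26.0%, the domestic pool 258/734 = 35.1% → the domestic pool
The domestic pool wins overall and in every department group — no reversal.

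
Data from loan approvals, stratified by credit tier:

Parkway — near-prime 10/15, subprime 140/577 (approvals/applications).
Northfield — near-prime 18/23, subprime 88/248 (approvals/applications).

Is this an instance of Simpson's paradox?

Near-prime: Parkway 10/15 = 66.7%, Northfield 18/23 = 78.3% → Northfield
Subprime: Parkway 140/577 = 24.3%, Northfield 88/248 = 35.5% → Northfield
Overall: Parkway 150/592 = 25.3%, Northfield 106/271 = 39.1% → Northfield
Northfield wins overall and in every credit group — no reversal.

No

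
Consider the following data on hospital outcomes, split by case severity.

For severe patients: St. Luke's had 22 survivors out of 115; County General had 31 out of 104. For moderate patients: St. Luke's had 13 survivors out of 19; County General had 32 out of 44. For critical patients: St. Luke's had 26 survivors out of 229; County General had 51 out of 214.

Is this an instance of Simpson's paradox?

No

Severe: St. Luke's 22/115 = 19.1%, County General 31/104 = 29.8% → County General
Moderate: St. Luke's 13/19 = 68.4%, County General 32/44 = 72.7% → County General
Critical: St. Luke's 26/229 = 11.4%, County General 51/214 = 23.8% → County General
Overall: St. Luke's 61/363 = 16.8%, County General 114/362 = 31.5% → County General
County General wins overall and in every case group — no reversal.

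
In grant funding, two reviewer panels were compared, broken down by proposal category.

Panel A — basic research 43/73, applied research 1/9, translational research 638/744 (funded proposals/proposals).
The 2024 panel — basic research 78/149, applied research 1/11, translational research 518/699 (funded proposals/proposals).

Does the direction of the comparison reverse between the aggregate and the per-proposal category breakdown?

No

Basic research: Panel A 43/73 = 58.9%, the 2024 panel 78/149 = 52.3% → Panel A
Applied research: Panel A 1/9 = 11.1%, the 2024 panel 1/11 = 9.1% → Panel A
Translational research: Panel A 638/744 = 85.8%, the 2024 panel 518/699 = 74.1% → Panel A
Overall: Panel A 682/826 = 82.6%, the 2024 panel 597/859 = 69.5% → Panel A
Panel A wins overall and in every proposal group — no reversal.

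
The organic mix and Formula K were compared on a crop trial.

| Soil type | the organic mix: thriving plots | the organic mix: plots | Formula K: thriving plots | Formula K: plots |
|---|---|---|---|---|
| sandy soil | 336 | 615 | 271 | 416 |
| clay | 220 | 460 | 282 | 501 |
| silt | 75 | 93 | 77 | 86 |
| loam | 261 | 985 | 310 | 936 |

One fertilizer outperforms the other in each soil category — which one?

Sandy soil: the organic mix 336/615 = 54.6%, Formula K 271/416 = 65.1% → Formula K
Clay: the organic mix 220/460 = 47.8%, Formula K 282/501 = 56.3% → Formula K
Silt: the organic mix 75/93 = 80.6%, Formula K 77/86 = 89.5% → Formula K
Loam: the organic mix 261/985 = 26.5%, Formula K 310/936 = 33.1% → Formula K
Formula K has the higher rate in all 4 groups.

Formula K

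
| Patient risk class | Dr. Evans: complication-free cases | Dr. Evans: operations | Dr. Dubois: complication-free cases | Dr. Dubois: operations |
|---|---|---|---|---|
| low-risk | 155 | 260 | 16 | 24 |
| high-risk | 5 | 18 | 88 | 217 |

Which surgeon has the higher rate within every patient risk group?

Low-risk: Dr. Evans 155/260 = 59.6%, Dr. Dubois 16/24 = 66.7% → Dr. Dubois
High-risk: Dr. Evans 5/18 = 27.8%, Dr. Dubois 88/217 = 40.6% → Dr. Dubois
Dr. Dubois has the higher rate in both groups.

Dr. Dubois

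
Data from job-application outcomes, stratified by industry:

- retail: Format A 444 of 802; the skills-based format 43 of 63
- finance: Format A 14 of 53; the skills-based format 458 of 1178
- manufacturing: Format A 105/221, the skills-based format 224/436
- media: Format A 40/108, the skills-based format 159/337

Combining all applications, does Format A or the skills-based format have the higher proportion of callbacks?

Format A

Retail: Format A 444/802 = 55.4%, the skills-based format 43/63 = 68.3% → the skills-based format
Finance: Format A 14/53 = 26.4%, the skills-based format 458/1178 = 38.9% → the skills-based format
Manufacturing: Format A 105/221 = 47.5%, the skills-based format 224/436 = 51.4% → the skills-based format
Media: Format A 40/108 = 37.0%, the skills-based format 159/337 = 47.2% → the skills-based format
Overall: Format A 603/1184 = 50.9%, the skills-based format 884/2014 = 43.9% → Format A
(The skills-based format wins every industry group but Format A wins overall — the skills-based format's applications skew toward the low-rate finance group.)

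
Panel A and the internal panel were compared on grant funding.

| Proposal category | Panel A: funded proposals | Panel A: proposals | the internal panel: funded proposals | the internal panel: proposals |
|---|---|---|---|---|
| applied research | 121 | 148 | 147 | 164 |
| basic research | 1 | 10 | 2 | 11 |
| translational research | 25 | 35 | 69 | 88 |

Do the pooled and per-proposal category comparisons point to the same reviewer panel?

Yes

Applied research: Panel A 121/148 = 81.8%, the internal panel 147/164 = 89.6% → the internal panel
Basic research: Panel A 1/10 = 10.0%, the internal panel 2/11 = 18.2% → the internal panel
Translational research: Panel A 25/35 = 71.4%, the internal panel 69/88 = 78.4% → the internal panel
Overall: Panel A 147/193 = 76.2%, the internal panel 218/263 = 82.9% → the internal panel
The internal panel wins overall and in every proposal group — no reversal.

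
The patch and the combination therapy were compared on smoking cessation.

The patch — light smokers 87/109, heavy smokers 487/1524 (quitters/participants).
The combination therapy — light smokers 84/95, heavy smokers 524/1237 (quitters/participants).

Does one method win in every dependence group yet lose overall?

Light smokers: the patch 87/109 = 79.8%, the combination therapy 84/95 = 88.4% → the combination therapy
Heavy smokers: the patch 487/1524 = 32.0%, the combination therapy 524/1237 = 42.4% → the combination therapy
Overall: the patch 574/1633 = 35.2%, the combination therapy 608/1332 = 45.6% → the combination therapy
The combination therapy wins overall and in every dependence group — no reversal.

No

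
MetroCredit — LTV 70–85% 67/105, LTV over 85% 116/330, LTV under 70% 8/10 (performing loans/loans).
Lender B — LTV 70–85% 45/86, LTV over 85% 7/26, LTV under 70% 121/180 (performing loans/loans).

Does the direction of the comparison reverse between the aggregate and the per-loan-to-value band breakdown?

LTV 70–85%: MetroCredit 67/105 = 63.8%, Lender B 45/86 = 52.3% → MetroCredit
LTV over 85%: MetroCredit 116/330 = 35.2%, Lender B 7/26 = 26.9% → MetroCredit
LTV under 70%: MetroCredit 8/10 = 80.0%, Lender B 121/180 = 67.2% → MetroCredit
Overall: MetroCredit 191/445 = 42.9%, Lender B 173/292 = 59.2% → Lender B
MetroCredit wins each loan-to-value group but Lender B wins overall — the comparison reverses. MetroCredit's loans skew toward LTV over 85%, which has a lower base rate.

Yes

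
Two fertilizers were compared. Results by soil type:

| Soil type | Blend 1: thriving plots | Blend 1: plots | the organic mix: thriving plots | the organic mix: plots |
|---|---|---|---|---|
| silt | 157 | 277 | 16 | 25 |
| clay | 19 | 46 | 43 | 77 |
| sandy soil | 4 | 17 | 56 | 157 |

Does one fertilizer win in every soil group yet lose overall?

Yes

Silt: Blend 1 157/277 = 56.7%, the organic mix 16/25 = 64.0% → the organic mix
Clay: Blend 1 19/46 = 41.3%, the organic mix 43/77 = 55.8% → the organic mix
Sandy soil: Blend 1 4/17 = 23.5%, the organic mix 56/157 = 35.7% → the organic mix
Overall: Blend 1 180/340 = 52.9%, the organic mix 115/259 = 44.4% → Blend 1
The organic mix wins each soil group but Blend 1 wins overall — the comparison reverses. The organic mix's plots skew toward sandy soil, which has a lower base rate.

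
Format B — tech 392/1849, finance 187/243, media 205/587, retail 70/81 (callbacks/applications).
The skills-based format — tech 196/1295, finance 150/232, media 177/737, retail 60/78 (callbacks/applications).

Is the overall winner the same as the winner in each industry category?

Yes

Tech: Format B 392/1849 = 21.2%, the skills-based format 196/1295 = 15.1% → Format B
Finance: Format B 187/243 = 77.0%, the skills-based format 150/232 = 64.7% → Format B
Media: Format B 205/587 = 34.9%, the skills-based format 177/737 = 24.0% → Format B
Retail: Format B 70/81 = 86.4%, the skills-based format 60/78 = 76.9% → Format B
Overall: Format B 854/2760 = 30.9%, the skills-based format 583/2342 = 24.9% → Format B
Format B wins overall and in every industry group — no reversal.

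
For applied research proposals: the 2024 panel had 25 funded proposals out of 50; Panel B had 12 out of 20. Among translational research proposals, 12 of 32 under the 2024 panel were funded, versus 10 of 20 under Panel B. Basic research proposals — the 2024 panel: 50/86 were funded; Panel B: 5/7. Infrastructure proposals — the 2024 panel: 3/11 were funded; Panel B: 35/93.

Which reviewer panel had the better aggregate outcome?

the 2024 panel

Applied research: the 2024 panel 25/50 = 50.0%, Panel B 12/20 = 60.0% → Panel B
Translational research: the 2024 panel 12/32 = 37.5%, Panel B 10/20 = 50.0% → Panel B
Basic research: the 2024 panel 50/86 = 58.1%, Panel B 5/7 = 71.4% → Panel B
Infrastructure: the 2024 panel 3/11 = 27.3%, Panel B 35/93 = 37.6% → Panel B
Overall: the 2024 panel 90/179 = 50.3%, Panel B 62/140 = 44.3% → the 2024 panel
(Panel B wins every proposal group but the 2024 panel wins overall — Panel B's proposals skew toward the low-rate infrastructure group.)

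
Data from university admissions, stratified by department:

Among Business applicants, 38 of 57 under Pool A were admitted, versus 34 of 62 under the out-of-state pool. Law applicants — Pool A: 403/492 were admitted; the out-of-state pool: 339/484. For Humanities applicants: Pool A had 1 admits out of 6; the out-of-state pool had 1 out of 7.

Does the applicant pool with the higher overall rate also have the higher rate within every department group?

Business: Pool A 38/57 = 66.7%, the out-of-state pool 34/62 = 54.8% → Pool A
Law: Pool A 403/492 = 81.9%, the out-of-state pool 339/484 = 70.0% → Pool A
Humanities: Pool A 1/6 = 16.7%, the out-of-state pool 1/7 = 14.3% → Pool A
Overall: Pool A 442/555 = 79.6%, the out-of-state pool 374/553 = 67.6% → Pool A
Pool A wins overall and in every department group — no reversal.

Yes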